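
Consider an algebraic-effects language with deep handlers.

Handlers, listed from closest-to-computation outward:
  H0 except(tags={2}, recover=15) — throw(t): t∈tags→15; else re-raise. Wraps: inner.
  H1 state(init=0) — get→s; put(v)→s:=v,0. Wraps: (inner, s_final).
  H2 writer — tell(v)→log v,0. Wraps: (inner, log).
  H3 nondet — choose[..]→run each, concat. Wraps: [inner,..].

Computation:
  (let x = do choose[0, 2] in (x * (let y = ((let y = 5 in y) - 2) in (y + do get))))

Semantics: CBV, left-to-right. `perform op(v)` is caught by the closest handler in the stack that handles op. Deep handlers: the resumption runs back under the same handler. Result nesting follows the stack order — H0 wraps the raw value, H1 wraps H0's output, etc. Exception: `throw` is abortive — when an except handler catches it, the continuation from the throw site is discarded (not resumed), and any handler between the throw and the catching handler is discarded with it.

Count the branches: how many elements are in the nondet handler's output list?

Evaluation trace:
choose[0, 2] @ H3
  branch[0] choose=0:
    get @ H1 ⇒ 0
    H0 returns 0
    H1 returns (0, 0)
    H2 returns ((0, 0), ())
    H3 returns [((0, 0), ())]
  branch[1] choose=2:
    get @ H1 ⇒ 0
    H0 returns 6
    H1 returns (6, 0)
    H2 returns ((6, 0), ())
    H3 returns [((6, 0), ())]
= [((0, 0), ()), ((6, 0), ())]

Answer: 2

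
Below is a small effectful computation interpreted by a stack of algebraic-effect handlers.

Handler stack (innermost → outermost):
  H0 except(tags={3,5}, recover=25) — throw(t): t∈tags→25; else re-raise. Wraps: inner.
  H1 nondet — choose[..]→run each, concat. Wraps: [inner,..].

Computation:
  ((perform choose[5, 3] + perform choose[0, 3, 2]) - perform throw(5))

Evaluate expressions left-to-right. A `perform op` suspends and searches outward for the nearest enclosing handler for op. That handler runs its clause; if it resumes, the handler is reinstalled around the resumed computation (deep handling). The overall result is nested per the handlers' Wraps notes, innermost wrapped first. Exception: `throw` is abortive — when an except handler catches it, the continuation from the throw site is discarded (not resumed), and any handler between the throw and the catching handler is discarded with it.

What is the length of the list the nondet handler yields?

Answer: 6

Step-by-step:
choose[5, 3] @ H1
  branch[0] choose=5:
    choose[0, 3, 2] @ H1
      branch[0] choose=0:
        throw(5) @ H0 caught ⇒ 25
        H1 returns [25]
      branch[1] choose=3:
        throw(5) @ H0 caught ⇒ 25
        H1 returns [25]
      branch[2] choose=2:
        throw(5) @ H0 caught ⇒ 25
        H1 returns [25]
  branch[1] choose=3:
    choose[0, 3, 2] @ H1
      branch[0] choose=0:
        throw(5) @ H0 caught ⇒ 25
        H1 returns [25]
      branch[1] choose=3:
        throw(5) @ H0 caught ⇒ 25
        H1 returns [25]
      branch[2] choose=2:
        throw(5) @ H0 caught ⇒ 25
        H1 returns [25]
= [25, 25, 25, 25, 25, 25]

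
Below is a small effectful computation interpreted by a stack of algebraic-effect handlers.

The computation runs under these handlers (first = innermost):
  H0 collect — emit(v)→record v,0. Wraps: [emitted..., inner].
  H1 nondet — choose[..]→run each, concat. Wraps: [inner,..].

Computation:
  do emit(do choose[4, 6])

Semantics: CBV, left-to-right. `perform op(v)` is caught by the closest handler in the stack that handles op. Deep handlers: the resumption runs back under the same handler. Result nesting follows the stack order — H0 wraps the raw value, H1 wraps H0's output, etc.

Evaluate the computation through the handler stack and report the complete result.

Answer: [[4, 0], [6, 0]]

Step-by-step:
choose[4, 6] @ H1
  branch[0] choose=4:
    emit(4) @ H0 ⇒ out+=4
    H0 returns [4, 0]
    H1 returns [[4, 0]]
  branch[1] choose=6:
    emit(6) @ H0 ⇒ out+=6
    H0 returns [6, 0]
    H1 returns [[6, 0]]
= [[4, 0], [6, 0]]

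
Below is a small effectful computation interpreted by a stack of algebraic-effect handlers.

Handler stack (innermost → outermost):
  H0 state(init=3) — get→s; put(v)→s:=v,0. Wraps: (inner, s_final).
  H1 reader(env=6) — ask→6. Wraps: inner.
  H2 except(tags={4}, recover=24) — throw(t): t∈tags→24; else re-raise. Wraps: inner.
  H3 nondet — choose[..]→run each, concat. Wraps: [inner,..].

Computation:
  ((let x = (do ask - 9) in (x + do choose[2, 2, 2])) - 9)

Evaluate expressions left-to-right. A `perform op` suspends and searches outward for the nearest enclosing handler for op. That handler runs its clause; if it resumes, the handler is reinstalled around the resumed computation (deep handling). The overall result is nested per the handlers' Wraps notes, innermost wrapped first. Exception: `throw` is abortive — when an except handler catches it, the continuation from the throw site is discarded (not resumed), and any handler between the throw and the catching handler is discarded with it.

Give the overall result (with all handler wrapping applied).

Answer: [(-10, 3), (-10, 3), (-10, 3)]

Evaluation trace:
ask @ H1 ⇒ 6
choose[2, 2, 2] @ H3
  branch[0] choose=2:
    H0 returns (-10, 3)
    H1 returns (-10, 3)
    H2 returns (-10, 3)
    H3 returns [(-10, 3)]
  branch[1] choose=2:
    H0 returns (-10, 3)
    H1 returns (-10, 3)
    H2 returns (-10, 3)
    H3 returns [(-10, 3)]
  branch[2] choose=2:
    H0 returns (-10, 3)
    H1 returns (-10, 3)
    H2 returns (-10, 3)
    H3 returns [(-10, 3)]
= [(-10, 3), (-10, 3), (-10, 3)]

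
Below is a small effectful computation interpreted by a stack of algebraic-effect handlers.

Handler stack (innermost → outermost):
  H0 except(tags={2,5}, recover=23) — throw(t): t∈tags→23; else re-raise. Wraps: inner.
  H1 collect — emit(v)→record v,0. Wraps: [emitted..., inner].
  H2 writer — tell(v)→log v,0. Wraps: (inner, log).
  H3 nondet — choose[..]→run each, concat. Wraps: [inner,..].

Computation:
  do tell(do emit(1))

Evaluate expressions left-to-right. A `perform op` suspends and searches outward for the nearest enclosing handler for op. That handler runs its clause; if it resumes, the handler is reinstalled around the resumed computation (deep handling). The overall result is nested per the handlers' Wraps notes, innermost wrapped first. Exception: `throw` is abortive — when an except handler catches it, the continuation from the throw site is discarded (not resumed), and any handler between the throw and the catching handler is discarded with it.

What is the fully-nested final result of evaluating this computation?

Answer: [([1, 0], (0))]

Evaluation trace:
emit(1) @ H1 ⇒ out+=1
tell(0) @ H2 ⇒ log+=0
H0 returns 0
H1 returns [1, 0]
H2 returns ([1, 0], (0))
H3 returns [([1, 0], (0))]
= [([1, 0], (0))]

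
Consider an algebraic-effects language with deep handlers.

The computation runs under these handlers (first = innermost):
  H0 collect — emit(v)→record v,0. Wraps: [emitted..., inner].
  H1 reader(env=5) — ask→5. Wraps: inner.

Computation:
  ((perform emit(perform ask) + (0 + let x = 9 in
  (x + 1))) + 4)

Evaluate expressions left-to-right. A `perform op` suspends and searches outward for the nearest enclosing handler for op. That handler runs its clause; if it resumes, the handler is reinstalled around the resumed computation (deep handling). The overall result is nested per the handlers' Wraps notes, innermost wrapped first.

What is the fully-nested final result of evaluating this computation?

Answer: [5, 14]

Step-by-step:
ask @ H1 ⇒ 5
emit(5) @ H0 ⇒ out+=5
H0 returns [5, 14]
H1 returns [5, 14]
= [5, 14]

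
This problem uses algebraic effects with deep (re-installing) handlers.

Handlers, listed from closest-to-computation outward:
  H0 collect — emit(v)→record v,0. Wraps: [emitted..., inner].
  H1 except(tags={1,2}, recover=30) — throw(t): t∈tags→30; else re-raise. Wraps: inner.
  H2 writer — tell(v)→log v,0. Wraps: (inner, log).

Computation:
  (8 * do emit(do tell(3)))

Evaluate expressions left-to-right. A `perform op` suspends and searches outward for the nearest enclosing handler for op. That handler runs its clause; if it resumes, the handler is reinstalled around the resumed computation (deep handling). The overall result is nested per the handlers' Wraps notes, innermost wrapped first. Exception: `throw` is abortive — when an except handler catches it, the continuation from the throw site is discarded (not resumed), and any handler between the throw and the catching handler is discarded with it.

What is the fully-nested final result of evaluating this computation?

Step-by-step:
tell(3) @ H2 ⇒ log+=3
emit(0) @ H0 ⇒ out+=0
H0 returns [0, 0]
H1 returns [0, 0]
H2 returns ([0, 0], (3))
= ([0, 0], (3))

Answer: ([0, 0], (3))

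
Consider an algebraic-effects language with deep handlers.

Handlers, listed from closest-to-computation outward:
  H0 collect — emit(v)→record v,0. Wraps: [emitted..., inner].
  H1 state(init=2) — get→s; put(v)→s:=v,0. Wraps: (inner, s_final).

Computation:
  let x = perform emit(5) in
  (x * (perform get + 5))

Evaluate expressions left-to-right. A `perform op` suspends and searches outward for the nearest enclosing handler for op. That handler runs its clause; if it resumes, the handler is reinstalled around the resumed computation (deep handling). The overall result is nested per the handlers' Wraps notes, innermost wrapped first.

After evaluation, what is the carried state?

Step-by-step:
emit(5) @ H0 ⇒ out+=5
get @ H1 ⇒ 2
H0 returns [5, 0]
H1 returns ([5, 0], 2)
= ([5, 0], 2)

Answer: 2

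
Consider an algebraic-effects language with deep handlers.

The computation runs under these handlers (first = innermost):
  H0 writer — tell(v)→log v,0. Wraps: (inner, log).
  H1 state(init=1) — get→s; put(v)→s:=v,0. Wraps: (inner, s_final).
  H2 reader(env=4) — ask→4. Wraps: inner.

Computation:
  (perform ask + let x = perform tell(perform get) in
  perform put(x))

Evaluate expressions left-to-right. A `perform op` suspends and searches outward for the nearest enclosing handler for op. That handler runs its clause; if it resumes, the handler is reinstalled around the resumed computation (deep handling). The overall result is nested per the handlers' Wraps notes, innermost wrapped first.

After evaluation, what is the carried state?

Answer: 0

Evaluation trace:
ask @ H2 ⇒ 4
get @ H1 ⇒ 1
tell(1) @ H0 ⇒ log+=1
put(0) @ H1 ⇒ s:=0
H0 returns (4, (1))
H1 returns ((4, (1)), 0)
H2 returns ((4, (1)), 0)
= ((4, (1)), 0)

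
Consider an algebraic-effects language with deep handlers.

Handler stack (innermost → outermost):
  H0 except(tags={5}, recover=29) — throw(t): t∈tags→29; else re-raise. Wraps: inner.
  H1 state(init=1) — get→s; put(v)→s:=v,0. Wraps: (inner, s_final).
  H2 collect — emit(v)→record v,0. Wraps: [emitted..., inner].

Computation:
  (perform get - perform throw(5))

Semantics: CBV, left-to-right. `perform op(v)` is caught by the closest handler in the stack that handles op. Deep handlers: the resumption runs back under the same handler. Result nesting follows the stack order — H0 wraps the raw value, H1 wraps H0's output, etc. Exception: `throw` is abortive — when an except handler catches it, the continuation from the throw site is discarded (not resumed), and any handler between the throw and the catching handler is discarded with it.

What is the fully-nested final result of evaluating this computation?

Working:
get @ H1 ⇒ 1
throw(5) @ H0 caught ⇒ 29
H1 returns (29, 1)
H2 returns [(29, 1)]
= [(29, 1)]

Answer: [(29, 1)]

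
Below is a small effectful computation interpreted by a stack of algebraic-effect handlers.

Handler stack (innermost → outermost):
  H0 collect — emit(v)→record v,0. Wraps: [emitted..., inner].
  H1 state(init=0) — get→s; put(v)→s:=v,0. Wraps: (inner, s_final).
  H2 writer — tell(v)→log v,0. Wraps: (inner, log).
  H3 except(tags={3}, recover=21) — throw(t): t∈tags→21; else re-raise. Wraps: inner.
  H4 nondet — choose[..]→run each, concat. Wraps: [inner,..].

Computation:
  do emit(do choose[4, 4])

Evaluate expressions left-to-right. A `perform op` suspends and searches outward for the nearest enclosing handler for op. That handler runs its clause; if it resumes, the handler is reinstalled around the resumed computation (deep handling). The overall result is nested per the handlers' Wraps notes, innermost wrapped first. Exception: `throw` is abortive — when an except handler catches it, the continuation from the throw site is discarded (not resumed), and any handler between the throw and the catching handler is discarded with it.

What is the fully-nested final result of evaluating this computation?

Evaluation trace:
choose[4, 4] @ H4
  branch[0] choose=4:
    emit(4) @ H0 ⇒ out+=4
    H0 returns [4, 0]
    H1 returns ([4, 0], 0)
    H2 returns (([4, 0], 0), ())
    H3 returns (([4, 0], 0), ())
    H4 returns [(([4, 0], 0), ())]
  branch[1] choose=4:
    emit(4) @ H0 ⇒ out+=4
    H0 returns [4, 0]
    H1 returns ([4, 0], 0)
    H2 returns (([4, 0], 0), ())
    H3 returns (([4, 0], 0), ())
    H4 returns [(([4, 0], 0), ())]
= [(([4, 0], 0), ()), (([4, 0], 0), ())]

Answer: [(([4, 0], 0), ()), (([4, 0], 0), ())]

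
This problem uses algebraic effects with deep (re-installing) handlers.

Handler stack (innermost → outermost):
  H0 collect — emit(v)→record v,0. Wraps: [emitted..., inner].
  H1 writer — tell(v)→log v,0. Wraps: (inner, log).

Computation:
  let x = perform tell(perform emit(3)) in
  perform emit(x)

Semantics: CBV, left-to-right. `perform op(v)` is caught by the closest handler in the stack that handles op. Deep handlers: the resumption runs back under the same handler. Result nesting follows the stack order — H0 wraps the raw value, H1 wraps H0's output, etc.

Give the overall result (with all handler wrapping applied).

Answer: ([3, 0, 0], (0))

Evaluation trace:
emit(3) @ H0 ⇒ out+=3
tell(0) @ H1 ⇒ log+=0
emit(0) @ H0 ⇒ out+=0
H0 returns [3, 0, 0]
H1 returns ([3, 0, 0], (0))
= ([3, 0, 0], (0))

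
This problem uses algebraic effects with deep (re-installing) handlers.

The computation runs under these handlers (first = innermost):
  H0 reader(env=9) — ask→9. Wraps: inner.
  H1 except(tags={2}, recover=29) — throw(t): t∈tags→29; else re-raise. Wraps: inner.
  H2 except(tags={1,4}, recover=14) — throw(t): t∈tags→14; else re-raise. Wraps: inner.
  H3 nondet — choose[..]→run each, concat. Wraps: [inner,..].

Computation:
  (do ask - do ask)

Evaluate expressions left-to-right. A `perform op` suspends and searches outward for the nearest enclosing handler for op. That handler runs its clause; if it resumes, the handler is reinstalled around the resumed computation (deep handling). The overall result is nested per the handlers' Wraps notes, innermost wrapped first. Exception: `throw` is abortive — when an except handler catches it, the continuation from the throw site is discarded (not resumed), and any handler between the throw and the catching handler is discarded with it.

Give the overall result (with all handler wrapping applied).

Answer: [0]

Step-by-step:
ask @ H0 ⇒ 9
ask @ H0 ⇒ 9
H0 returns 0
H1 returns 0
H2 returns 0
H3 returns [0]
= [0]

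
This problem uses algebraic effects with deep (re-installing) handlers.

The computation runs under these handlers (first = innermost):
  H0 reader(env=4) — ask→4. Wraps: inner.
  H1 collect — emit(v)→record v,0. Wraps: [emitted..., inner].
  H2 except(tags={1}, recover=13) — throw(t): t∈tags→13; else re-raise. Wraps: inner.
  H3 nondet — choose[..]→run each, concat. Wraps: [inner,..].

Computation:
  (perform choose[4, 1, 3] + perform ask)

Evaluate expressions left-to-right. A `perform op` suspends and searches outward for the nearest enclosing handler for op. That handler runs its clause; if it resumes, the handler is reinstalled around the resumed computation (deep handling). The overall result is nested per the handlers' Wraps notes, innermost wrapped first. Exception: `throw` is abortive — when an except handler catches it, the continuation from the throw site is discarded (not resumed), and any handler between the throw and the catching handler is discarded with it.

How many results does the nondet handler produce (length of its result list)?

Working:
choose[4, 1, 3] @ H3
  branch[0] choose=4:
    ask @ H0 ⇒ 4
    H0 returns 8
    H1 returns [8]
    H2 returns [8]
    H3 returns [[8]]
  branch[1] choose=1:
    ask @ H0 ⇒ 4
    H0 returns 5
    H1 returns [5]
    H2 returns [5]
    H3 returns [[5]]
  branch[2] choose=3:
    ask @ H0 ⇒ 4
    H0 returns 7
    H1 returns [7]
    H2 returns [7]
    H3 returns [[7]]
= [[8], [5], [7]]

Answer: 3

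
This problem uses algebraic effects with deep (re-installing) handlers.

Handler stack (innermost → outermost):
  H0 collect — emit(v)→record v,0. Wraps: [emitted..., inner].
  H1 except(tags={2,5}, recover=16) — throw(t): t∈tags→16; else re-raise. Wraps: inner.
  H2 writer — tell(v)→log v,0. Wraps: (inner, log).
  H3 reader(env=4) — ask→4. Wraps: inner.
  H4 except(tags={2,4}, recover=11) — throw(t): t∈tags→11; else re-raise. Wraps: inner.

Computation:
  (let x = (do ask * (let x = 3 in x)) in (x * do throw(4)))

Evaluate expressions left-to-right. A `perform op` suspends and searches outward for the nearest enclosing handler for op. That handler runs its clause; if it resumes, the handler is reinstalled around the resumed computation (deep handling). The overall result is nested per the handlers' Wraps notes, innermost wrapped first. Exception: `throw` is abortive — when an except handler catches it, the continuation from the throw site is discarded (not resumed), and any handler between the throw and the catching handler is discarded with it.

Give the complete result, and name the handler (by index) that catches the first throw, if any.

Step-by-step:
ask @ H3 ⇒ 4
throw(4) @ H1 re-raised
throw(4) @ H4 caught ⇒ 11
= 11

Answer: 11 ; first throw caught by: H4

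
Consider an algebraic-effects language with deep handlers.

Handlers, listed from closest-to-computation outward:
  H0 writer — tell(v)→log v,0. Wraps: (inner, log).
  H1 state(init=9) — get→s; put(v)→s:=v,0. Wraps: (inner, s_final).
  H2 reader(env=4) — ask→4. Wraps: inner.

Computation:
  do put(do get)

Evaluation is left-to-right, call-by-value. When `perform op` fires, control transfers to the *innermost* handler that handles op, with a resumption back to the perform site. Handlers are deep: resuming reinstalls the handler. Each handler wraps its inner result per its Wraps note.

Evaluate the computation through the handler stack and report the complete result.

Working:
get @ H1 ⇒ 9
put(9) @ H1 ⇒ s:=9
H0 returns (0, ())
H1 returns ((0, ()), 9)
H2 returns ((0, ()), 9)
= ((0, ()), 9)

Answer: ((0, ()), 9)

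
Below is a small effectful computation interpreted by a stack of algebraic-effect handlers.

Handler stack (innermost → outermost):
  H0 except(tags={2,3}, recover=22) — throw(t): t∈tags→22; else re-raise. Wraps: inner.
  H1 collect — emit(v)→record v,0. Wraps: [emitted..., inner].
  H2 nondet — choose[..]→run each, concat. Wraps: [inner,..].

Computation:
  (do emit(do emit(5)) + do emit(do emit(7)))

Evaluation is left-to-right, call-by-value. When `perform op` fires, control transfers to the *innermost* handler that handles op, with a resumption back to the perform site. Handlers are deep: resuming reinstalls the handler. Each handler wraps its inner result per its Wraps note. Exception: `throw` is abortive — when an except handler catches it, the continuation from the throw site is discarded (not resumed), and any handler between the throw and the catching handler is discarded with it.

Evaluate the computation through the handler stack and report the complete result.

Answer: [[5, 0, 7, 0, 0]]

Working:
emit(5) @ H1 ⇒ out+=5
emit(0) @ H1 ⇒ out+=0
emit(7) @ H1 ⇒ out+=7
emit(0) @ H1 ⇒ out+=0
H0 returns 0
H1 returns [5, 0, 7, 0, 0]
H2 returns [[5, 0, 7, 0, 0]]
= [[5, 0, 7, 0, 0]]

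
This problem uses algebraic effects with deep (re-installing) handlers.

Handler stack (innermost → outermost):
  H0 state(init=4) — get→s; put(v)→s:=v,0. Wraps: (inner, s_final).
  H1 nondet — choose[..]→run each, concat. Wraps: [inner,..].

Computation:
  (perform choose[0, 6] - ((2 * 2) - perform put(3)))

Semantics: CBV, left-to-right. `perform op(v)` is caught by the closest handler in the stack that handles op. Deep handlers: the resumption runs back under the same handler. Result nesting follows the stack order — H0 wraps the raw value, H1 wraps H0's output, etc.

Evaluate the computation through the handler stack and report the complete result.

Answer: [(-4, 3), (2, 3)]

Step-by-step:
choose[0, 6] @ H1
  branch[0] choose=0:
    put(3) @ H0 ⇒ s:=3
    H0 returns (-4, 3)
    H1 returns [(-4, 3)]
  branch[1] choose=6:
    put(3) @ H0 ⇒ s:=3
    H0 returns (2, 3)
    H1 returns [(2, 3)]
= [(-4, 3), (2, 3)]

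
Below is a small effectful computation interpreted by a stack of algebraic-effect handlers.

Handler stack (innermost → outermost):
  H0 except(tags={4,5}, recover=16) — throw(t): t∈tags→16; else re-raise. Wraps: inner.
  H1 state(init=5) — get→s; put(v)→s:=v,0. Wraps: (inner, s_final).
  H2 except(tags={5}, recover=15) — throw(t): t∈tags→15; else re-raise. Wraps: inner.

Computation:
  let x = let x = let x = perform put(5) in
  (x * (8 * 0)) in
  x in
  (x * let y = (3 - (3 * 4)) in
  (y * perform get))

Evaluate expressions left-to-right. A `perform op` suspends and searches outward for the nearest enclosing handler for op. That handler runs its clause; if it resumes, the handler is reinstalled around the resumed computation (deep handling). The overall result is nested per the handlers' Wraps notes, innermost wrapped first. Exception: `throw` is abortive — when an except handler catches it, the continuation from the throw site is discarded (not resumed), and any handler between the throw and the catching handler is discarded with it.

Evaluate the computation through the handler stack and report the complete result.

Answer: (0, 5)

Evaluation trace:
put(5) @ H1 ⇒ s:=5
get @ H1 ⇒ 5
H0 returns 0
H1 returns (0, 5)
H2 returns (0, 5)
= (0, 5)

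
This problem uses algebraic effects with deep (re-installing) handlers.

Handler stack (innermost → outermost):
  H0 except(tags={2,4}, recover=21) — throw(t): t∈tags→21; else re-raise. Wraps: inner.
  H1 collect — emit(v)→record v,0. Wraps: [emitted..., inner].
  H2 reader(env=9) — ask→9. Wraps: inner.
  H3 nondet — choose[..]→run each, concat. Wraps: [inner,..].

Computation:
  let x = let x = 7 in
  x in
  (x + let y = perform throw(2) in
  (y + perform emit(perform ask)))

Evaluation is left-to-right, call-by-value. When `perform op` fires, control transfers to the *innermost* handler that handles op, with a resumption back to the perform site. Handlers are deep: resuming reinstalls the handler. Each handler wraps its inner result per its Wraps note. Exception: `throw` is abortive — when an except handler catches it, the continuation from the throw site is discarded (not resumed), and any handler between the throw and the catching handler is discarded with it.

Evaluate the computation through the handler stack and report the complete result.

Working:
throw(2) @ H0 caught ⇒ 21
H1 returns [21]
H2 returns [21]
H3 returns [[21]]
= [[21]]

Answer: [[21]]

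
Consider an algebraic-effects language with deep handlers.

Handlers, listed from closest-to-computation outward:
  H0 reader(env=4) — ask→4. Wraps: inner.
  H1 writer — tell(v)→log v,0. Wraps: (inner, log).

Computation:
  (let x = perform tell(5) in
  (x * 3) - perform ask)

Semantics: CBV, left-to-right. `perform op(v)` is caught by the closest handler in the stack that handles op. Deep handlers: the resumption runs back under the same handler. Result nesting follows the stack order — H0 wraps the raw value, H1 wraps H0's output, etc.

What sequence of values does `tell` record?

Answer: (5)

Step-by-step:
tell(5) @ H1 ⇒ log+=5
ask @ H0 ⇒ 4
H0 returns -4
H1 returns (-4, (5))
= (-4, (5))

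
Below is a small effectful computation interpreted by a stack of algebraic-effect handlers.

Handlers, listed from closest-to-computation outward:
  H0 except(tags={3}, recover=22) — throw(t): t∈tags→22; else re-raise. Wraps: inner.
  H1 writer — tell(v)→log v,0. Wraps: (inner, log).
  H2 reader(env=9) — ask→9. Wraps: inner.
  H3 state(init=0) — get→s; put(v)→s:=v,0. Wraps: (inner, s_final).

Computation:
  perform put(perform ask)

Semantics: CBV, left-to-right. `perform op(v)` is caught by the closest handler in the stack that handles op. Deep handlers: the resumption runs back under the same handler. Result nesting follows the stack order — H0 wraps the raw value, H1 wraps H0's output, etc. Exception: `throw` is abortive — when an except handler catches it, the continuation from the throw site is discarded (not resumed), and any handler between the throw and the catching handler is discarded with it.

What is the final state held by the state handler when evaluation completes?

Answer: 9

Evaluation trace:
ask @ H2 ⇒ 9
put(9) @ H3 ⇒ s:=9
H0 returns 0
H1 returns (0, ())
H2 returns (0, ())
H3 returns ((0, ()), 9)
= ((0, ()), 9)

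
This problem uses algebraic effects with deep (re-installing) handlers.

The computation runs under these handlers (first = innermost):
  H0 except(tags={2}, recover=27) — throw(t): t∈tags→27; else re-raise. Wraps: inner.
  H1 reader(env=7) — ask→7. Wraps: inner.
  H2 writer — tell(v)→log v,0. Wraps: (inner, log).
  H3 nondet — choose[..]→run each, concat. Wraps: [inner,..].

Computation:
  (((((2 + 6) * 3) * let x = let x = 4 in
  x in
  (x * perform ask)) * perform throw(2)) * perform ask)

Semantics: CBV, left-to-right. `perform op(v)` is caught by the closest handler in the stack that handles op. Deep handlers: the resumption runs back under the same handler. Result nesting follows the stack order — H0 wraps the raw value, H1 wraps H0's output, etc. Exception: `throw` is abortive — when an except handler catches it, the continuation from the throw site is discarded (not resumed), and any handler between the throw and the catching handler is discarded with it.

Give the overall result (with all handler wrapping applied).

Working:
ask @ H1 ⇒ 7
throw(2) @ H0 caught ⇒ 27
H1 returns 27
H2 returns (27, ())
H3 returns [(27, ())]
= [(27, ())]

Answer: [(27, ())]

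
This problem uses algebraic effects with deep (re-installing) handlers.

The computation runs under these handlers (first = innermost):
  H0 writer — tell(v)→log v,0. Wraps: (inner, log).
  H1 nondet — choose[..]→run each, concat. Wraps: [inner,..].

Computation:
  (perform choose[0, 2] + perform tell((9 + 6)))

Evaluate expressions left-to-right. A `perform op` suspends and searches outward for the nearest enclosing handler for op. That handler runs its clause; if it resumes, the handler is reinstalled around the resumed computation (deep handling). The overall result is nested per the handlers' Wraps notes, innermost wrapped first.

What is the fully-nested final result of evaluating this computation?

Answer: [(0, (15)), (2, (15))]

Evaluation trace:
choose[0, 2] @ H1
  branch[0] choose=0:
    tell(15) @ H0 ⇒ log+=15
    H0 returns (0, (15))
    H1 returns [(0, (15))]
  branch[1] choose=2:
    tell(15) @ H0 ⇒ log+=15
    H0 returns (2, (15))
    H1 returns [(2, (15))]
= [(0, (15)), (2, (15))]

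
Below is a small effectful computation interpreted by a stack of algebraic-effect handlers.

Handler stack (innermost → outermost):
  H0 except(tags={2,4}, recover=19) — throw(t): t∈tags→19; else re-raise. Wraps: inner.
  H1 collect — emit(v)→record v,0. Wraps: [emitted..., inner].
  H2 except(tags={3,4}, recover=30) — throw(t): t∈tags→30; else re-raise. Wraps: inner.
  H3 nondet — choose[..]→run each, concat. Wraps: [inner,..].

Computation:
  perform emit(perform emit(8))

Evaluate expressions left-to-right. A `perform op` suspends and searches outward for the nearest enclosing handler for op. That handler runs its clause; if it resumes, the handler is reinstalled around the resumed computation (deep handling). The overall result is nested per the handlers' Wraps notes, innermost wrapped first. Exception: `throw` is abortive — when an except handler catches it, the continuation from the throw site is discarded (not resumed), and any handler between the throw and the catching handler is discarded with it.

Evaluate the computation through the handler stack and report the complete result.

Step-by-step:
emit(8) @ H1 ⇒ out+=8
emit(0) @ H1 ⇒ out+=0
H0 returns 0
H1 returns [8, 0, 0]
H2 returns [8, 0, 0]
H3 returns [[8, 0, 0]]
= [[8, 0, 0]]

Answer: [[8, 0, 0]]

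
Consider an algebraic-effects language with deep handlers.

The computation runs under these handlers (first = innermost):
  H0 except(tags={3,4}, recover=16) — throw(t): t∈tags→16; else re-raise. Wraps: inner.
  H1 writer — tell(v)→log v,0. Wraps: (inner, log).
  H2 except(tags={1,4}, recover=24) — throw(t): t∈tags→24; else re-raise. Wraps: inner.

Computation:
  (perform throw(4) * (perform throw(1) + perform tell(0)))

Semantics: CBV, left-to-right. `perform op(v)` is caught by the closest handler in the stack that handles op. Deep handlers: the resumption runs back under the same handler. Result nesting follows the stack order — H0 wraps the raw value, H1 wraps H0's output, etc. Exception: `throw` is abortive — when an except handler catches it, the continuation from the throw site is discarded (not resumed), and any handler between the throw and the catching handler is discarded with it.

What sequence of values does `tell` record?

Answer: ()

Step-by-step:
throw(4) @ H0 caught ⇒ 16
H1 returns (16, ())
H2 returns (16, ())
= (16, ())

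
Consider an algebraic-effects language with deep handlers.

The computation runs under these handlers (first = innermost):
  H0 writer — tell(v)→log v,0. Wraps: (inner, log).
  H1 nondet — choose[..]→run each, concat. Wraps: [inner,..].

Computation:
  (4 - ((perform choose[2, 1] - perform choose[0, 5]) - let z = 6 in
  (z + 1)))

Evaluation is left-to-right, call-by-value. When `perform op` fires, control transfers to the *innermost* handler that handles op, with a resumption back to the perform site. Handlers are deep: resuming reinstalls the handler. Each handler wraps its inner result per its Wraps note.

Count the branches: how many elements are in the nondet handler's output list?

Answer: 4

Step-by-step:
choose[2, 1] @ H1
  branch[0] choose=2:
    choose[0, 5] @ H1
      branch[0] choose=0:
        H0 returns (9, ())
        H1 returns [(9, ())]
      branch[1] choose=5:
        H0 returns (14, ())
        H1 returns [(14, ())]
  branch[1] choose=1:
    choose[0, 5] @ H1
      branch[0] choose=0:
        H0 returns (10, ())
        H1 returns [(10, ())]
      branch[1] choose=5:
        H0 returns (15, ())
        H1 returns [(15, ())]
= [(9, ()), (14, ()), (10, ()), (15, ())]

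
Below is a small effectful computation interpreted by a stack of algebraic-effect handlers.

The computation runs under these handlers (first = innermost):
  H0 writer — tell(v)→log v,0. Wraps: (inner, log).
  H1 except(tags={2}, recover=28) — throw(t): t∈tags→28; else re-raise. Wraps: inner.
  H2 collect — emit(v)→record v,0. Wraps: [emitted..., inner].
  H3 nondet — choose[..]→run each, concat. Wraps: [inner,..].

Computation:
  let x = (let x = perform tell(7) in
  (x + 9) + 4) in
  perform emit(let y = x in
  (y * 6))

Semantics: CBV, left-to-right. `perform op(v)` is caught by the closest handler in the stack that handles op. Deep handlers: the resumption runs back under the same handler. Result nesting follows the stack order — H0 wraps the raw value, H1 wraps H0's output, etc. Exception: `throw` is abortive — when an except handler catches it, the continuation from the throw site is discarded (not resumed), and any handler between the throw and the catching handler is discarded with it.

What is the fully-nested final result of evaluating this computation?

Answer: [[78, (0, (7))]]

Evaluation trace:
tell(7) @ H0 ⇒ log+=7
emit(78) @ H2 ⇒ out+=78
H0 returns (0, (7))
H1 returns (0, (7))
H2 returns [78, (0, (7))]
H3 returns [[78, (0, (7))]]
= [[78, (0, (7))]]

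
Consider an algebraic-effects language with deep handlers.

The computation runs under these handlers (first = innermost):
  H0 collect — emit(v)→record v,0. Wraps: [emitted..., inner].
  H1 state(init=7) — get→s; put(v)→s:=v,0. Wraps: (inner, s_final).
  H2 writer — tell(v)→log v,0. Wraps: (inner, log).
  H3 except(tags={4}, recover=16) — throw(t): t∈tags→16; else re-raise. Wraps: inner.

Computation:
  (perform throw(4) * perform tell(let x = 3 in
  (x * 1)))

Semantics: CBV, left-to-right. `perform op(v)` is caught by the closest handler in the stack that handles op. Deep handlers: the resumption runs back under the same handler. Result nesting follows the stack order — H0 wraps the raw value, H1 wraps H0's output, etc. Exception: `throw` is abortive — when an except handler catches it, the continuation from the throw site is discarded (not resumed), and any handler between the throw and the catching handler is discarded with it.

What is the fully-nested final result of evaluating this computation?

Step-by-step:
throw(4) @ H3 caught ⇒ 16
= 16

Answer: 16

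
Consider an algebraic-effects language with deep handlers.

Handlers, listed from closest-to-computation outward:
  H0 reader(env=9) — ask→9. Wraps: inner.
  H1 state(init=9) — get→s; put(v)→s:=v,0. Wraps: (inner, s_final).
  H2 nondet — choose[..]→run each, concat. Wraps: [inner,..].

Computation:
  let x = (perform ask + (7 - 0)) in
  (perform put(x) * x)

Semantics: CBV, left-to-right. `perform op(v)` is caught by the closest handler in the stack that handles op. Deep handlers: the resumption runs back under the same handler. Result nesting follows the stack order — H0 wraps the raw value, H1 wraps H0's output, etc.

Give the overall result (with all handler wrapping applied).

Step-by-step:
ask @ H0 ⇒ 9
put(16) @ H1 ⇒ s:=16
H0 returns 0
H1 returns (0, 16)
H2 returns [(0, 16)]
= [(0, 16)]

Answer: [(0, 16)]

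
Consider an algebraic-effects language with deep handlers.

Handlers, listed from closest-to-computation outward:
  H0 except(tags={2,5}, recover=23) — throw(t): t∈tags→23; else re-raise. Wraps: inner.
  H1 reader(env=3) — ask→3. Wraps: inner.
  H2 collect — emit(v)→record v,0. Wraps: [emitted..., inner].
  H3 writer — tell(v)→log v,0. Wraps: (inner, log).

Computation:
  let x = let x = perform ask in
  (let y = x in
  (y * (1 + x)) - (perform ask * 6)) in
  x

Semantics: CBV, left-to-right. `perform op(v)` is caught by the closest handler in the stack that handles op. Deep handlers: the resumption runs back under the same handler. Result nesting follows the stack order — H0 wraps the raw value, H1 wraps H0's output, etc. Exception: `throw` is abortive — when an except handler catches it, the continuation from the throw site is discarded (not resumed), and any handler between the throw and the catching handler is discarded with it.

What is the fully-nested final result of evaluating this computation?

Step-by-step:
ask @ H1 ⇒ 3
ask @ H1 ⇒ 3
H0 returns -6
H1 returns -6
H2 returns [-6]
H3 returns ([-6], ())
= ([-6], ())

Answer: ([-6], ())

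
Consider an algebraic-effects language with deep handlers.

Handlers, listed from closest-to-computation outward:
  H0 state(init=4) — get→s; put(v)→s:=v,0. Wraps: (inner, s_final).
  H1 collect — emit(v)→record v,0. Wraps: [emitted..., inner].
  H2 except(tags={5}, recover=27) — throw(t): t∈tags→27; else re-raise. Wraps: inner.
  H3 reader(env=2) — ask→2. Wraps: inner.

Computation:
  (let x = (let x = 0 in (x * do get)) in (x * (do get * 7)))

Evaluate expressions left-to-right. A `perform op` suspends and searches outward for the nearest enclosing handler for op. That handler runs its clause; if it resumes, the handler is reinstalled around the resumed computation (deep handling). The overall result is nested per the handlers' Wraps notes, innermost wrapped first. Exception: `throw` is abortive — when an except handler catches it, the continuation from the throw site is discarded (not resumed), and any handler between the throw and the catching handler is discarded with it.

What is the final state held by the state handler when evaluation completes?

Answer: 4

Step-by-step:
get @ H0 ⇒ 4
get @ H0 ⇒ 4
H0 returns (0, 4)
H1 returns [(0, 4)]
H2 returns [(0, 4)]
H3 returns [(0, 4)]
= [(0, 4)]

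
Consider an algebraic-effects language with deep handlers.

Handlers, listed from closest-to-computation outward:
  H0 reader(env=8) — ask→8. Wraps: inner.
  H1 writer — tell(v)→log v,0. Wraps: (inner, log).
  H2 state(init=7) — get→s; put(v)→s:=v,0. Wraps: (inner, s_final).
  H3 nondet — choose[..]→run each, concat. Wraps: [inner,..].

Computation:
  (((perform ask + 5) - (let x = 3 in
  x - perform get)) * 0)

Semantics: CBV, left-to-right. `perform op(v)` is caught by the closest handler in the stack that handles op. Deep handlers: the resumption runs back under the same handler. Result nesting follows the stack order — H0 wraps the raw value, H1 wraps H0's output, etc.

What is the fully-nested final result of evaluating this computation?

Answer: [((0, ()), 7)]

Evaluation trace:
ask @ H0 ⇒ 8
get @ H2 ⇒ 7
H0 returns 0
H1 returns (0, ())
H2 returns ((0, ()), 7)
H3 returns [((0, ()), 7)]
= [((0, ()), 7)]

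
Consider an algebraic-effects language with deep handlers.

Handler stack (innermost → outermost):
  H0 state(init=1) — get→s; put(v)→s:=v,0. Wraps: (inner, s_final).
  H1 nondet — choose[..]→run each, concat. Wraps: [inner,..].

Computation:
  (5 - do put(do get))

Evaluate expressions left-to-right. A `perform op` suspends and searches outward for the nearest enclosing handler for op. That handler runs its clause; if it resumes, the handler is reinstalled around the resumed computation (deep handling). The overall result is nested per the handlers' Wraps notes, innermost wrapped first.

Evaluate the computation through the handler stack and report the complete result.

Answer: [(5, 1)]

Evaluation trace:
get @ H0 ⇒ 1
put(1) @ H0 ⇒ s:=1
H0 returns (5, 1)
H1 returns [(5, 1)]
= [(5, 1)]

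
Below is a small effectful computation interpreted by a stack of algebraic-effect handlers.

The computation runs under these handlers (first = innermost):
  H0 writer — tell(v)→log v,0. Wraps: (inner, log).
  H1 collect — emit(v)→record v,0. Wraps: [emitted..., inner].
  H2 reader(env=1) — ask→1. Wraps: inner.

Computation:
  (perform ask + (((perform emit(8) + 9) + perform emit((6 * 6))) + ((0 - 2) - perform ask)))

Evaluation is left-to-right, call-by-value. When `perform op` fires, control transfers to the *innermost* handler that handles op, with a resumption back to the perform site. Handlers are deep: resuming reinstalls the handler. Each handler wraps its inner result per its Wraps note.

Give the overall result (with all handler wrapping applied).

Working:
ask @ H2 ⇒ 1
emit(8) @ H1 ⇒ out+=8
emit(36) @ H1 ⇒ out+=36
ask @ H2 ⇒ 1
H0 returns (7, ())
H1 returns [8, 36, (7, ())]
H2 returns [8, 36, (7, ())]
= [8, 36, (7, ())]

Answer: [8, 36, (7, ())]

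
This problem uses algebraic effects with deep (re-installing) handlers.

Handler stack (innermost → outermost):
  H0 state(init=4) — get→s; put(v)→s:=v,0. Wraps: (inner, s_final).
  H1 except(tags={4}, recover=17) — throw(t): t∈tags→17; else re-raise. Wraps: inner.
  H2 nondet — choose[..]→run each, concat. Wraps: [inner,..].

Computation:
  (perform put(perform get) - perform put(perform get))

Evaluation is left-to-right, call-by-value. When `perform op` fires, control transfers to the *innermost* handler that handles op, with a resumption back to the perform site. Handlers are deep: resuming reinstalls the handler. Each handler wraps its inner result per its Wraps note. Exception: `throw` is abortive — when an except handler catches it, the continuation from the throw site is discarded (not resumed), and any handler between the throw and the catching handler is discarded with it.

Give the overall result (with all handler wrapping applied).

Answer: [(0, 4)]

Step-by-step:
get @ H0 ⇒ 4
put(4) @ H0 ⇒ s:=4
get @ H0 ⇒ 4
put(4) @ H0 ⇒ s:=4
H0 returns (0, 4)
H1 returns (0, 4)
H2 returns [(0, 4)]
= [(0, 4)]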